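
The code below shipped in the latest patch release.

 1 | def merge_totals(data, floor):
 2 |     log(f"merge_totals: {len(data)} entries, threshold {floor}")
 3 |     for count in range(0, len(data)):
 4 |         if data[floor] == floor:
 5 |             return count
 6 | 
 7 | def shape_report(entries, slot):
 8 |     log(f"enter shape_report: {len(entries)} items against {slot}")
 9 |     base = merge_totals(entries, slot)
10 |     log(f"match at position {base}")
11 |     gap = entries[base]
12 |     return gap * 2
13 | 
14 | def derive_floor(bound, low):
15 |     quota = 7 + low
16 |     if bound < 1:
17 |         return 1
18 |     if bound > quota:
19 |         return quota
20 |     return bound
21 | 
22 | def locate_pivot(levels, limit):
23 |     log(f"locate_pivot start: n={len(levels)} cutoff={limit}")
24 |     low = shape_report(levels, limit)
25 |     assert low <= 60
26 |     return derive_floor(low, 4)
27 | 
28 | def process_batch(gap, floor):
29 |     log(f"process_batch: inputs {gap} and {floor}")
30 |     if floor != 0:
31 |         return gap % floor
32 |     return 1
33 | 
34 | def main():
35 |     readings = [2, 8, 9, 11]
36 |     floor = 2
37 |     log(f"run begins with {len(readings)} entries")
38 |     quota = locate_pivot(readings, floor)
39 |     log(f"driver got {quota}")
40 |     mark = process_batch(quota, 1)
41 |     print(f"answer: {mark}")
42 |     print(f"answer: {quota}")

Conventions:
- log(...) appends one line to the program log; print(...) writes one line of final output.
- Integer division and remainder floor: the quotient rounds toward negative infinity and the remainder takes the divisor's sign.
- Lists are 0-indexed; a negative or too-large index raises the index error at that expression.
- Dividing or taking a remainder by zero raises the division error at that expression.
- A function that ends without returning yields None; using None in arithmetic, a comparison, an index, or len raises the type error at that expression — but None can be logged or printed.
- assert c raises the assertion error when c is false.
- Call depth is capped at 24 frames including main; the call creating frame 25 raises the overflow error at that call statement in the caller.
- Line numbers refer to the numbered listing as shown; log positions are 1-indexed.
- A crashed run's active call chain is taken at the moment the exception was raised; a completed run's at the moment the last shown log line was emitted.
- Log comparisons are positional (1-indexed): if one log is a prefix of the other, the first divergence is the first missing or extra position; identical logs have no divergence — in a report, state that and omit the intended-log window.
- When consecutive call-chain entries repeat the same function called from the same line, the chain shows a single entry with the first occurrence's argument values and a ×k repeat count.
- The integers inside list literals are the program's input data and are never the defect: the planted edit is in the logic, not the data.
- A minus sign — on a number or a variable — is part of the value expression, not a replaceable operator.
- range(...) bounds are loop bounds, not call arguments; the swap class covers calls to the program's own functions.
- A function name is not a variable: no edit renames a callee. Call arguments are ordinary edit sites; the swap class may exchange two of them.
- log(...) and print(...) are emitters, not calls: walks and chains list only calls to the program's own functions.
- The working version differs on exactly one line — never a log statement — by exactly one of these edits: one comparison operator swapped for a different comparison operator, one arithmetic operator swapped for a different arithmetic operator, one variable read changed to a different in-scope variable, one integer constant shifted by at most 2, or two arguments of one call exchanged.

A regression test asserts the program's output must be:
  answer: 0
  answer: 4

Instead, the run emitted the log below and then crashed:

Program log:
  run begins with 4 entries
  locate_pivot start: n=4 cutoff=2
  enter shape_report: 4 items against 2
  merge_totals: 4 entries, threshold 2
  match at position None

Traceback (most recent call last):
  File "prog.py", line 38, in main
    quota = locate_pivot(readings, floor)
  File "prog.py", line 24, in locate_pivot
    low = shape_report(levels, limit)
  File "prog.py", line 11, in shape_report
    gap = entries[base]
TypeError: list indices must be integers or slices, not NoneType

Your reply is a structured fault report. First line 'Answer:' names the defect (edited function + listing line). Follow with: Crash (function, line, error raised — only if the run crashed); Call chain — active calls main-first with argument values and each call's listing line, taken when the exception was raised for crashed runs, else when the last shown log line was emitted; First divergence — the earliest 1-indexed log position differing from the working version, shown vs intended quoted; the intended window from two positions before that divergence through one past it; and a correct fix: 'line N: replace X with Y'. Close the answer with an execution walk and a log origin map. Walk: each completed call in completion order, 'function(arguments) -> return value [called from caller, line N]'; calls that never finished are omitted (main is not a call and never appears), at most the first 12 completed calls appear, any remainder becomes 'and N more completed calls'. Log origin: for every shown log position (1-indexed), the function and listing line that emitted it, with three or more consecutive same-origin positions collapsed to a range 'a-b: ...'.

Answer: the defect is in merge_totals at line 4.
Key observation: Everything matches until log position 5, which reads 'match at position None' in place of 'match at position 0'.
Crash: shape_report, line 11, TypeError.
Call chain: main -> locate_pivot([2, 8, 9, 11], 2) (called at line 38) -> shape_report([2, 8, 9, 11], 2) (called at line 24).
First divergence: position 5; shown 'match at position None' vs intended 'match at position 0'.
Intended log window:
  3: enter shape_report: 4 items against 2
  4: merge_totals: 4 entries, threshold 2
  5: match at position 0
  6: driver got 4
Execution walk:
  merge_totals([2, 8, 9, 11], 2) -> None  [called from shape_report, line 9]
Log line origins:
  1 — main, line 37
  2 — locate_pivot, line 23
  3 — shape_report, line 8
  4 — merge_totals, line 2
  5 — shape_report, line 10
A correct fix: line 4: replace `data[floor]` with `data[count]`.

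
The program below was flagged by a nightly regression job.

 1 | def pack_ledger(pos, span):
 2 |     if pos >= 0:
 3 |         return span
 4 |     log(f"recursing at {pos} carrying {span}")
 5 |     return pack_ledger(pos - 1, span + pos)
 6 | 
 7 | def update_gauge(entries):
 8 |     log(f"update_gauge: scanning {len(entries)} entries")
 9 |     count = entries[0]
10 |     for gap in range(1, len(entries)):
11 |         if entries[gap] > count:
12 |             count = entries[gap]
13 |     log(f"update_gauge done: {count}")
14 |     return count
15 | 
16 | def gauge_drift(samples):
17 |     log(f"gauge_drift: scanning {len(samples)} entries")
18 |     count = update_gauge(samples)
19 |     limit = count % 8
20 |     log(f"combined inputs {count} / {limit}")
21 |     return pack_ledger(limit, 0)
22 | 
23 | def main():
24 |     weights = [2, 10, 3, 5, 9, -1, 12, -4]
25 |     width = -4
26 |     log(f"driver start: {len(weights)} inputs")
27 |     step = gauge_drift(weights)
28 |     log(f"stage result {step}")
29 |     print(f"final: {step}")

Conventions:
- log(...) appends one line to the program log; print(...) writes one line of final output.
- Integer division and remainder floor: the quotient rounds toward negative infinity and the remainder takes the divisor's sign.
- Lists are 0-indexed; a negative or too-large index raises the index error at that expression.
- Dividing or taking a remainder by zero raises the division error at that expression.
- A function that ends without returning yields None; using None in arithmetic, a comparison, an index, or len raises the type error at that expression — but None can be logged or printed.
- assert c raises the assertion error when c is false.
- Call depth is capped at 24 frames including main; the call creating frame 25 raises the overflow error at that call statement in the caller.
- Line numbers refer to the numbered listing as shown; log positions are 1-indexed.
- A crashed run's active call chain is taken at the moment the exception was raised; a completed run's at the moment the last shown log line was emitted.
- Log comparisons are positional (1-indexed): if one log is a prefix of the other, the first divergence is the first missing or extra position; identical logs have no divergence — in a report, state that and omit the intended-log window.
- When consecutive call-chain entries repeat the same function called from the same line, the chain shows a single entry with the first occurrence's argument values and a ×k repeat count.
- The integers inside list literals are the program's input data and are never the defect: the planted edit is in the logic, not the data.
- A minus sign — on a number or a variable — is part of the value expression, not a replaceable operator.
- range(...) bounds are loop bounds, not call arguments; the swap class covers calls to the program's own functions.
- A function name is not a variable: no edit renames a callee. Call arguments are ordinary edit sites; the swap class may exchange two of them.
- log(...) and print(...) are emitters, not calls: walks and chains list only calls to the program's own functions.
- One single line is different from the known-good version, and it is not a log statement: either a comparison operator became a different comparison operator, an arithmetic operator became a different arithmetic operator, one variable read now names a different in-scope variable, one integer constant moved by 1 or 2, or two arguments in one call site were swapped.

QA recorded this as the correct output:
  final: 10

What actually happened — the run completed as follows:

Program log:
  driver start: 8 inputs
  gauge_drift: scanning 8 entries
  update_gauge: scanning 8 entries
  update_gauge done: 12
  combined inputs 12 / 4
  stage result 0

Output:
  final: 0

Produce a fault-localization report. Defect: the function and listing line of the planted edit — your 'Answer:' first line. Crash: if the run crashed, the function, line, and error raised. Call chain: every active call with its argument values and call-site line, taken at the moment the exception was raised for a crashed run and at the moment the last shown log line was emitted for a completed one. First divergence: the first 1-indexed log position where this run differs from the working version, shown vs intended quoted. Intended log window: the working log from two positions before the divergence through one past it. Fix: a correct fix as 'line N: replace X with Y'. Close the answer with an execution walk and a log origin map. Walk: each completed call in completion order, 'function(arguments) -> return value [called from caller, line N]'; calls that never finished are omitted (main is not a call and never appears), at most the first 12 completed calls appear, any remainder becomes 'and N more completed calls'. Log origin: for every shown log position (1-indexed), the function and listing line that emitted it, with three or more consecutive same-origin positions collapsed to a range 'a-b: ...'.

Answer: the defect is in pack_ledger at line 2.
Key fact: At log position 6 the runs split — shown 'stage result 0', but the working version logs 'recursing at 4 carrying 0'.
Call chain: main.
First divergence: position 6 — the shown line 'stage result 0' should read 'recursing at 4 carrying 0'.
Intended log window:
  4: update_gauge done: 12
  5: combined inputs 12 / 4
  6: recursing at 4 carrying 0
  7: recursing at 3 carrying 4
Execution walk:
  update_gauge([2, 10, 3, 5, 9, -1, 12, -4]) -> 12  [called from gauge_drift, line 18]
  pack_ledger(4, 0) -> 0  [called from gauge_drift, line 21]
  gauge_drift([2, 10, 3, 5, 9, -1, 12, -4]) -> 0  [called from main, line 27]
Log origin:
  1 — main, line 26
  2 — gauge_drift, line 17
  3 — update_gauge, line 8
  4 — update_gauge, line 13
  5 — gauge_drift, line 20
  6 — main, line 28
A correct fix: line 2: replace `>=` with `<=`.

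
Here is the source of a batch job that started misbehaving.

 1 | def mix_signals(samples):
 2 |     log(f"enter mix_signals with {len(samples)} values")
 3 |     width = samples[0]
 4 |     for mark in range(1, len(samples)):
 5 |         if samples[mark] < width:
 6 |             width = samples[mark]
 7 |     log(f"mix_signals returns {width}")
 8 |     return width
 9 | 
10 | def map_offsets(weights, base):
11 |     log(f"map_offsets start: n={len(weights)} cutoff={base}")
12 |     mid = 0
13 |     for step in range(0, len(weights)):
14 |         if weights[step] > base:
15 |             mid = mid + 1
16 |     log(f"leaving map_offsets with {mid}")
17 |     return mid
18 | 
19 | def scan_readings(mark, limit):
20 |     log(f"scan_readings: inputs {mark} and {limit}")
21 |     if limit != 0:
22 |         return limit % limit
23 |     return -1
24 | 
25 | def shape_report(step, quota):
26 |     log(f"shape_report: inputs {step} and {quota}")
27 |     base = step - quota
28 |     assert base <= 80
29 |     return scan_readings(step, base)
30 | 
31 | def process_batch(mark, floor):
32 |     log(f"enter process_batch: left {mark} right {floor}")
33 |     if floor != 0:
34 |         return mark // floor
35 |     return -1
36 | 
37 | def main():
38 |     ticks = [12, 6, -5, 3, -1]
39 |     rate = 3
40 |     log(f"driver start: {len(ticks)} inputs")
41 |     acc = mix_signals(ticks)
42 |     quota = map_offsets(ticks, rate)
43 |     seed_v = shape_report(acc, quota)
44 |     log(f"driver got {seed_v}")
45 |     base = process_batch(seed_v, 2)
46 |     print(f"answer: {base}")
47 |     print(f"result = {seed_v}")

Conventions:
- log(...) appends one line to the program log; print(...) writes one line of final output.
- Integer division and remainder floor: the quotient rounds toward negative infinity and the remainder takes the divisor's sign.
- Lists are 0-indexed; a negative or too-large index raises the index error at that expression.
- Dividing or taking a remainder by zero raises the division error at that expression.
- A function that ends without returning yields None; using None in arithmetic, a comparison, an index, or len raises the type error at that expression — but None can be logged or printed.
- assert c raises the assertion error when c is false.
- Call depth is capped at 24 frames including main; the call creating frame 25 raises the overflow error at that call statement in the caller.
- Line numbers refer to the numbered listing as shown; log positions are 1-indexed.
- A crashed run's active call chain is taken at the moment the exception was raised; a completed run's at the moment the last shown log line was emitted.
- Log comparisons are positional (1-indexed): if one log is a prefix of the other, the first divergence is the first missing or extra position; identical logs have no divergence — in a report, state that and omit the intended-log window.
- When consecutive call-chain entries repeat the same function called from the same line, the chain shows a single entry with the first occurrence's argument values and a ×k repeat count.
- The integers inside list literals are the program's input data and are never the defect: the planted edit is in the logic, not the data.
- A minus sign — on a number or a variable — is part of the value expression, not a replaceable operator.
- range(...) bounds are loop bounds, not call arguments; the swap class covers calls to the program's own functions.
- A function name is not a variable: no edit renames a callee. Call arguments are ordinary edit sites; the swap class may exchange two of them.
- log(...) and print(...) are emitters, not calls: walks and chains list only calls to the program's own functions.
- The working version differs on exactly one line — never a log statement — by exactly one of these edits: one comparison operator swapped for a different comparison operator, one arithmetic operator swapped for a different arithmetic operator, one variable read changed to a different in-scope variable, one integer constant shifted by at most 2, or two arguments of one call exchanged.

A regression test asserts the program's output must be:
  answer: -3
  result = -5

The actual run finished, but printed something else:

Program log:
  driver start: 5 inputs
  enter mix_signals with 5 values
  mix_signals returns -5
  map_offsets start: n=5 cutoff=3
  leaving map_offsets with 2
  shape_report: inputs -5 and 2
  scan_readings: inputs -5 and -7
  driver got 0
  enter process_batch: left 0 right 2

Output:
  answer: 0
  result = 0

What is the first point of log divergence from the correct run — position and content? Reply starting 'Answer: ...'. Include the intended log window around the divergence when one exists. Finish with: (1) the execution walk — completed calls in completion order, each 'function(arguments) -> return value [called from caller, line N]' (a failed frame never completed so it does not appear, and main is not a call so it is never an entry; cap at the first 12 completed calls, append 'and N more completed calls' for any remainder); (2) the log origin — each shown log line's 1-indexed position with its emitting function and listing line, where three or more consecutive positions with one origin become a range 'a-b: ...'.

Answer: position 8; shown 'driver got 0' vs intended 'driver got -5'.
Intended log window:
  6: shape_report: inputs -5 and 2
  7: scan_readings: inputs -5 and -7
  8: driver got -5
  9: enter process_batch: left -5 right 2
Execution walk:
  mix_signals([12, 6, -5, 3, -1]) -> -5  [called from main, line 41]
  map_offsets([12, 6, -5, 3, -1], 3) -> 2  [called from main, line 42]
  scan_readings(-5, -7) -> 0  [called from shape_report, line 29]
  shape_report(-5, 2) -> 0  [called from main, line 43]
  process_batch(0, 2) -> 0  [called from main, line 45]
Log line origins:
  1: emitted by main (line 40)
  2: emitted by mix_signals (line 2)
  3: emitted by mix_signals (line 7)
  4: emitted by map_offsets (line 11)
  5: emitted by map_offsets (line 16)
  6: emitted by shape_report (line 26)
  7: emitted by scan_readings (line 20)
  8: emitted by main (line 44)
  9: emitted by process_batch (line 32)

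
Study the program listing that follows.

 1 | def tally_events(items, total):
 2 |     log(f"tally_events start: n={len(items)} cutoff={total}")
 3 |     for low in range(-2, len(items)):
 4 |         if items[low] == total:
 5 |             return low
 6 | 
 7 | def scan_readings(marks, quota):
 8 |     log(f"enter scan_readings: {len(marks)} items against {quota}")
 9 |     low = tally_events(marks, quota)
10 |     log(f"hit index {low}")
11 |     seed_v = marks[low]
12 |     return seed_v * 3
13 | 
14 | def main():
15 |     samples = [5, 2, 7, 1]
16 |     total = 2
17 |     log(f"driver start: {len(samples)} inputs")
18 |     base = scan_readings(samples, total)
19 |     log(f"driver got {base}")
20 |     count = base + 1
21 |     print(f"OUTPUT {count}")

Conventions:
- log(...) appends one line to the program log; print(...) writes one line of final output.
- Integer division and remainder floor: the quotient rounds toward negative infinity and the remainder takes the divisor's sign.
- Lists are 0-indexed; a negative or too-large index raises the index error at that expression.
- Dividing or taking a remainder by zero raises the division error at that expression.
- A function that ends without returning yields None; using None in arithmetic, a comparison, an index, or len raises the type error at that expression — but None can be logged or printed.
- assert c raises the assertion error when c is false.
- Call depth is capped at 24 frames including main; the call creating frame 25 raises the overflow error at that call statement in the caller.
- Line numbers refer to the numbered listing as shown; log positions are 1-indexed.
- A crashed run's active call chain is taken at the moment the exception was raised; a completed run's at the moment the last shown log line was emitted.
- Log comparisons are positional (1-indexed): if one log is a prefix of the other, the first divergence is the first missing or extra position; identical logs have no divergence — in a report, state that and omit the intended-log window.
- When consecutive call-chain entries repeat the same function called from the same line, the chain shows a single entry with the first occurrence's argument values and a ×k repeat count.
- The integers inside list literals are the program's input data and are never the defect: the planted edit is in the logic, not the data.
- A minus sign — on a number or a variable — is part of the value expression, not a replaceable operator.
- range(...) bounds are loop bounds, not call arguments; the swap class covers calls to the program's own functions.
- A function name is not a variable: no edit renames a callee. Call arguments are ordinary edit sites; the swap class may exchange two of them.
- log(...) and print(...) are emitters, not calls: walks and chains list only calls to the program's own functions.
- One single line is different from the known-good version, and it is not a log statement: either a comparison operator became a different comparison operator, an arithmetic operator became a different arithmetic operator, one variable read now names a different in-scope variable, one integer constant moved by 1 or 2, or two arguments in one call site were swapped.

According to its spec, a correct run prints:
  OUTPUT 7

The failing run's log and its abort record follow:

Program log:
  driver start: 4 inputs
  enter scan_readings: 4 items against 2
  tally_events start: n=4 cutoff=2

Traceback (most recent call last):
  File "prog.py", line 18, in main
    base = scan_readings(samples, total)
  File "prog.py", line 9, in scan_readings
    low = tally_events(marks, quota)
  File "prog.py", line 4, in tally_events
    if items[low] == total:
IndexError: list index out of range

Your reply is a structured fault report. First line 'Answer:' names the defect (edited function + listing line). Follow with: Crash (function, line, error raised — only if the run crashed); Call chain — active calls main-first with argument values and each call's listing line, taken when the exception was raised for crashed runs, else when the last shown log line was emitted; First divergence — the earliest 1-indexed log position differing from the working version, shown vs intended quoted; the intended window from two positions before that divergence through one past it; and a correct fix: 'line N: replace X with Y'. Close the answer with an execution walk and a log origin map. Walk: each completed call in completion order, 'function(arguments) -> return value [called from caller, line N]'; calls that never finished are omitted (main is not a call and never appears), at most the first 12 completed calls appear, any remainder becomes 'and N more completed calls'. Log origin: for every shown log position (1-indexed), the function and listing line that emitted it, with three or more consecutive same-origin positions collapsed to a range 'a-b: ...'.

Answer: the defect is in tally_events at line 3.
The tell: The shown log is a 3-line prefix of the intended one, whose next entry is 'hit index 1'.
Crash: tally_events, line 4, IndexError.
Call chain: main -> scan_readings([5, 2, 7, 1], 2) (called at line 18) -> tally_events([5, 2, 7, 1], 2) (called at line 9).
First divergence: position 4 — after 3 matching lines the faulty run goes silent; intended next line 'hit index 1'.
Intended log window:
  2: enter scan_readings: 4 items against 2
  3: tally_events start: n=4 cutoff=2
  4: hit index 1
  5: driver got 6
Execution walk:
  (no call completed)
Origin of each log line:
  1: from main, line 17
  2: from scan_readings, line 8
  3: from tally_events, line 2
A correct fix: line 3: replace `-2` with `0`.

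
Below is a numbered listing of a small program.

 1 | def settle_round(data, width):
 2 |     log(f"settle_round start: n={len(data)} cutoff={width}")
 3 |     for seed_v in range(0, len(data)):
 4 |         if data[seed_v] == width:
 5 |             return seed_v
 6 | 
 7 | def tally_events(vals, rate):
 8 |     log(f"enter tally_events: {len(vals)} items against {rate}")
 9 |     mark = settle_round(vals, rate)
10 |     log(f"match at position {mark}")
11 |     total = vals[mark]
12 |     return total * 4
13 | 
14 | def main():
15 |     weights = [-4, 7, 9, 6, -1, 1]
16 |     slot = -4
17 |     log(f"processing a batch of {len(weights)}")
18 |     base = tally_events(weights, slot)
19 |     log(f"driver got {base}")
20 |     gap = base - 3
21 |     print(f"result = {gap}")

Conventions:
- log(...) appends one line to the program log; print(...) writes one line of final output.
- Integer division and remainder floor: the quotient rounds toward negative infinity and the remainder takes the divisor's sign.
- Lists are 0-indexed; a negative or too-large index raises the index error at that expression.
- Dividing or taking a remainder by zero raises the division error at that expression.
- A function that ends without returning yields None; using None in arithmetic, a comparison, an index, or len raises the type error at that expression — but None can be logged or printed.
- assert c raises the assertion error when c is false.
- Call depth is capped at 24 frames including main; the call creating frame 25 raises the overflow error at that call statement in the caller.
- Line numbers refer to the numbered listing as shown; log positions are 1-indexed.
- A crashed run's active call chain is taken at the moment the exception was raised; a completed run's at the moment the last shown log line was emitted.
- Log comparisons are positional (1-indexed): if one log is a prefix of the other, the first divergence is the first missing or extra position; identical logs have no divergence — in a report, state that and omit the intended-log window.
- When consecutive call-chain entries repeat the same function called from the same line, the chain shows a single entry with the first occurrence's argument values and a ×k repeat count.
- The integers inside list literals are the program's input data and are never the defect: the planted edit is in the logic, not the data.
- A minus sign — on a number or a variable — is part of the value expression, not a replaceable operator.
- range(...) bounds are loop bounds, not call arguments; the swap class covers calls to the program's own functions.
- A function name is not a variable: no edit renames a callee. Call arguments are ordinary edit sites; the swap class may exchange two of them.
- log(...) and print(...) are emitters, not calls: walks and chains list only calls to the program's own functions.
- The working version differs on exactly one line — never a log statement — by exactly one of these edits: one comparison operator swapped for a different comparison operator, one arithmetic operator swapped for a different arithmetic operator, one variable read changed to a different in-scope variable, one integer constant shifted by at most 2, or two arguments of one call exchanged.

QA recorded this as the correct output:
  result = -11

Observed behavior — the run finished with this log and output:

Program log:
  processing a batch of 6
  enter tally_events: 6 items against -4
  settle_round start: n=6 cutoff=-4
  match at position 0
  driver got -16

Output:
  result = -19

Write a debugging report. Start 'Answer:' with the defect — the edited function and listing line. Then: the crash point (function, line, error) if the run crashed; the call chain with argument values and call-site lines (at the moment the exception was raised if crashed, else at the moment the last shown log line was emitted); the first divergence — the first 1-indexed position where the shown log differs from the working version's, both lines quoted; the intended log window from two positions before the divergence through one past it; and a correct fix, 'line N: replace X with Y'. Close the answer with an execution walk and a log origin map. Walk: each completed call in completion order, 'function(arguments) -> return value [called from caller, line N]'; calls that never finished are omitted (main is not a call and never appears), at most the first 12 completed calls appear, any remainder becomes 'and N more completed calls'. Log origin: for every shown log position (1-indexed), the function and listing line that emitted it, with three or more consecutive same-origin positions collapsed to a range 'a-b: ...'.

Answer: the defect is in tally_events at line 12.
Core observation: The earliest visible damage is log position 5 — 'driver got -16' rather than the intended 'driver got -8'.
Call chain: main.
First divergence: position 5; shown 'driver got -16' vs intended 'driver got -8'.
Intended log window:
  3: settle_round start: n=6 cutoff=-4
  4: match at position 0
  5: driver got -8
Execution walk:
  settle_round([-4, 7, 9, 6, -1, 1], -4) -> 0  [called from tally_events, line 9]
  tally_events([-4, 7, 9, 6, -1, 1], -4) -> -16  [called from main, line 18]
Origin of each log line:
  1 — main, line 17
  2 — tally_events, line 8
  3 — settle_round, line 2
  4 — tally_events, line 10
  5 — main, line 19
A correct fix: line 12: replace `4` with `2`.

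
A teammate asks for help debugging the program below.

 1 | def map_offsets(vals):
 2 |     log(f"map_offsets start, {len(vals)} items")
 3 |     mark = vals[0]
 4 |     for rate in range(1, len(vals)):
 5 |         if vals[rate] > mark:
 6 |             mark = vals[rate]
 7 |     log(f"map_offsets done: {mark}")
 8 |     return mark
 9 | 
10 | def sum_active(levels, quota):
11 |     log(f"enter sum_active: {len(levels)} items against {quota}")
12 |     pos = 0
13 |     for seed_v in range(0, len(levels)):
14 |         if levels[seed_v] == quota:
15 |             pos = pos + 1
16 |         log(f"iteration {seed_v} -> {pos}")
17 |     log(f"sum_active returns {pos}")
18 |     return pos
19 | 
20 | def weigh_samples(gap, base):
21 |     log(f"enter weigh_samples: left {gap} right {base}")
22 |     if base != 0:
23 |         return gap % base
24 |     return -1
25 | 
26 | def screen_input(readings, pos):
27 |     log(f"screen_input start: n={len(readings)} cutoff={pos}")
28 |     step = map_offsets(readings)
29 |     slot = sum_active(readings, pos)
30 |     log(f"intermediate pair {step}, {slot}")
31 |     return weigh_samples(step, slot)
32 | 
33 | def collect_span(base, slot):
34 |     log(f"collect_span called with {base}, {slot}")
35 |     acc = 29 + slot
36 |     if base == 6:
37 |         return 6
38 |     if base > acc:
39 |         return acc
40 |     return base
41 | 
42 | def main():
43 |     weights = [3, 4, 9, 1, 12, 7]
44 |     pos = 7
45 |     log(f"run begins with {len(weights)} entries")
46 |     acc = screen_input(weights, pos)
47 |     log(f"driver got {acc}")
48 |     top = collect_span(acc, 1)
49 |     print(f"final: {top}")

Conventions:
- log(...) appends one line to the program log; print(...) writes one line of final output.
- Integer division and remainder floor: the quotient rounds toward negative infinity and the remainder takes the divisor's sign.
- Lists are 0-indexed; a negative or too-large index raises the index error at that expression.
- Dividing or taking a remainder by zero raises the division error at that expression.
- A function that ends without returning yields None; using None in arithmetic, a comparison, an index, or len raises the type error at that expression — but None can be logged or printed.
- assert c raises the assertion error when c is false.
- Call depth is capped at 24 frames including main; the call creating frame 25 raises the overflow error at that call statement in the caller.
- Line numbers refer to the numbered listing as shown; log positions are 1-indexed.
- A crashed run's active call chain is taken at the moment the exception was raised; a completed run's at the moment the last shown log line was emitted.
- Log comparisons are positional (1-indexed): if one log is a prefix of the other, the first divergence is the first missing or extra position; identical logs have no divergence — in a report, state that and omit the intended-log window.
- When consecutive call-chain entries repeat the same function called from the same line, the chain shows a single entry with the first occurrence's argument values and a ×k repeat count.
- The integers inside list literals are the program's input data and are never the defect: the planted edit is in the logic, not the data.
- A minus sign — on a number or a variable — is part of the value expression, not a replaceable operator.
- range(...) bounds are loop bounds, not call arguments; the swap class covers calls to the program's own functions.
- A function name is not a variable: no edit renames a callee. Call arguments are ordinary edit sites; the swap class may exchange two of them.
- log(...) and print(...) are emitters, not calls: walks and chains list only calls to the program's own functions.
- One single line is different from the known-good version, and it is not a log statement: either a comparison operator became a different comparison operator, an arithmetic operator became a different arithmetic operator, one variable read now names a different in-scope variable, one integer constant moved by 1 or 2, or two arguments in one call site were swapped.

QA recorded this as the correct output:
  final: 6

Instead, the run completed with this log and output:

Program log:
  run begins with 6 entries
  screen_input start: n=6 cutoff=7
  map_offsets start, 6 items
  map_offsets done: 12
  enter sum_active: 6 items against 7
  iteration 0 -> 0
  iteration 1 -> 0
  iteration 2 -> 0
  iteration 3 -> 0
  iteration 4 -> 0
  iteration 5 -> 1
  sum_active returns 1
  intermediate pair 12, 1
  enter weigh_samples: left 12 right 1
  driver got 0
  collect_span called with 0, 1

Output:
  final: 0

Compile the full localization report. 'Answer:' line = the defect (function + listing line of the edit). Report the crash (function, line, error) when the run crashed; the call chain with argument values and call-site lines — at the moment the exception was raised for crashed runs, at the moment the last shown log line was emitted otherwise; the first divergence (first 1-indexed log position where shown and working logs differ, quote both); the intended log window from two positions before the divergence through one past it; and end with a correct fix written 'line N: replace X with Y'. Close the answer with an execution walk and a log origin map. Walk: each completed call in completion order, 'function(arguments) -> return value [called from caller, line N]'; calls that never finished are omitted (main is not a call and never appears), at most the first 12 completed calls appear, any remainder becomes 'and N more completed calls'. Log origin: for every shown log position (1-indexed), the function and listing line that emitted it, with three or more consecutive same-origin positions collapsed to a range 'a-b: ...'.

Answer: the defect is in collect_span at line 36.
Key observation: Nothing in the log betrays the bug — only the output does.
Call chain: main -> collect_span(0, 1) (called at line 48).
First divergence: none (the log streams are identical).
Execution walk:
  map_offsets([3, 4, 9, 1, 12, 7]) -> 12  [called from screen_input, line 28]
  sum_active([3, 4, 9, 1, 12, 7], 7) -> 1  [called from screen_input, line 29]
  weigh_samples(12, 1) -> 0  [called from screen_input, line 31]
  screen_input([3, 4, 9, 1, 12, 7], 7) -> 0  [called from main, line 46]
  collect_span(0, 1) -> 0  [called from main, line 48]
Origin of each log line:
  1: logged in main at line 45
  2: logged in screen_input at line 27
  3: logged in map_offsets at line 2
  4: logged in map_offsets at line 7
  5: logged in sum_active at line 11
  6-11: logged in sum_active at line 16
  12: logged in sum_active at line 17
  13: logged in screen_input at line 30
  14: logged in weigh_samples at line 21
  15: logged in main at line 47
  16: logged in collect_span at line 34
A correct fix: line 36: replace `==` with `<`.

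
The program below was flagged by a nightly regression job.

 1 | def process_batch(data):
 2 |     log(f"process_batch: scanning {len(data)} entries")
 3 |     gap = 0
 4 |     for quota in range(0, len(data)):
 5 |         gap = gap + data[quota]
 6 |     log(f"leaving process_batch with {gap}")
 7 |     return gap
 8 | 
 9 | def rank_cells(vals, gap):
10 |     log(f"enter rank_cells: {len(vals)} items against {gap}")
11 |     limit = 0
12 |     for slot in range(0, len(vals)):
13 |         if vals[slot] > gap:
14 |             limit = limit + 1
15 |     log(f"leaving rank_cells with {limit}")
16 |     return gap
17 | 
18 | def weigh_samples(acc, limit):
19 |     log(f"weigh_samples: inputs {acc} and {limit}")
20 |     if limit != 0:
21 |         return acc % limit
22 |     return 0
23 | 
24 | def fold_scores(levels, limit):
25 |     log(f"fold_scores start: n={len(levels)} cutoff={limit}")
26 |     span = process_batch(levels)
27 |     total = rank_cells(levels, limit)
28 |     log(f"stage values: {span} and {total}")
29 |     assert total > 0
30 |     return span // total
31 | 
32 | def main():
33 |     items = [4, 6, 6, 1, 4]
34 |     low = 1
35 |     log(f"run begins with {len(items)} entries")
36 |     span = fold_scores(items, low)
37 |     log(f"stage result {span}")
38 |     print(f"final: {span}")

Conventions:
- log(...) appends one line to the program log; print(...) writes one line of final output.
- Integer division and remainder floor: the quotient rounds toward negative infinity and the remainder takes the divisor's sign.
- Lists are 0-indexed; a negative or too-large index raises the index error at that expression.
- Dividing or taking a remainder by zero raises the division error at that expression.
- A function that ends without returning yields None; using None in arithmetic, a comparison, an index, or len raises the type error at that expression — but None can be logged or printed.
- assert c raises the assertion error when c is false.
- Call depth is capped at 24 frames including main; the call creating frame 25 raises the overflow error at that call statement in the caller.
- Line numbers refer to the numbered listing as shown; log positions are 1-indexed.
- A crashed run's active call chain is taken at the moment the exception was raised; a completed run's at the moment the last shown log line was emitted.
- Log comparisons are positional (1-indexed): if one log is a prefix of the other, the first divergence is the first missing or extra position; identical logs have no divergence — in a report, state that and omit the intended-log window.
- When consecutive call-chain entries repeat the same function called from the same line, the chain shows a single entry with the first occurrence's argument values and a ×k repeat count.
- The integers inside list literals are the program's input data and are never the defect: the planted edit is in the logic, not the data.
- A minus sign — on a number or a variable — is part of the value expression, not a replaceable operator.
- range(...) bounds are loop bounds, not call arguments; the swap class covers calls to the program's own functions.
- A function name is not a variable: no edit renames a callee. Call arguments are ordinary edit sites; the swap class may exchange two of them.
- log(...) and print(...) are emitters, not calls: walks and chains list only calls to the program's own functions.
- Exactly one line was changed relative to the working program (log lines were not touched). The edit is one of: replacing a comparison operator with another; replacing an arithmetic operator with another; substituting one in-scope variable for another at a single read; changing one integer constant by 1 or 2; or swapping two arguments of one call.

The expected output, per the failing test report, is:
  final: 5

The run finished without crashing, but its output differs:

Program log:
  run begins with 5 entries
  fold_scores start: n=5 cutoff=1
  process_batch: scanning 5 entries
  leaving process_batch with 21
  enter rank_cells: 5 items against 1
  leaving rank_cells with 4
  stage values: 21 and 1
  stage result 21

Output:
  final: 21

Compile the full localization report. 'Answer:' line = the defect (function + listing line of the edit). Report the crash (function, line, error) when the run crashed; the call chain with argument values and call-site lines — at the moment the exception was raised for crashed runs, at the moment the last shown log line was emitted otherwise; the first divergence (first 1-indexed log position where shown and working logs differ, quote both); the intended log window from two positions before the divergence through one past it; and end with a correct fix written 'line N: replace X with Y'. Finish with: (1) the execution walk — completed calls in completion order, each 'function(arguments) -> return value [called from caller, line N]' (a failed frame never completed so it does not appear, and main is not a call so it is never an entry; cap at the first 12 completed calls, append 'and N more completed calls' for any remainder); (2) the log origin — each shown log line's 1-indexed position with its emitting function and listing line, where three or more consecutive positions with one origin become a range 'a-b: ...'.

Answer: the defect is in rank_cells at line 16.
Key observation: Everything matches until log position 7, which reads 'stage values: 21 and 1' in place of 'stage values: 21 and 4'.
Call chain: main.
First divergence: position 7 — the shown line 'stage values: 21 and 1' should read 'stage values: 21 and 4'.
Intended log window:
  5: enter rank_cells: 5 items against 1
  6: leaving rank_cells with 4
  7: stage values: 21 and 4
  8: stage result 5
Execution walk:
  process_batch([4, 6, 6, 1, 4]) -> 21  [called from fold_scores, line 26]
  rank_cells([4, 6, 6, 1, 4], 1) -> 1  [called from fold_scores, line 27]
  fold_scores([4, 6, 6, 1, 4], 1) -> 21  [called from main, line 36]
Log origin:
  1: logged in main at line 35
  2: logged in fold_scores at line 25
  3: logged in process_batch at line 2
  4: logged in process_batch at line 6
  5: logged in rank_cells at line 10
  6: logged in rank_cells at line 15
  7: logged in fold_scores at line 28
  8: logged in main at line 37
A correct fix: line 16: replace `gap` with `limit`.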